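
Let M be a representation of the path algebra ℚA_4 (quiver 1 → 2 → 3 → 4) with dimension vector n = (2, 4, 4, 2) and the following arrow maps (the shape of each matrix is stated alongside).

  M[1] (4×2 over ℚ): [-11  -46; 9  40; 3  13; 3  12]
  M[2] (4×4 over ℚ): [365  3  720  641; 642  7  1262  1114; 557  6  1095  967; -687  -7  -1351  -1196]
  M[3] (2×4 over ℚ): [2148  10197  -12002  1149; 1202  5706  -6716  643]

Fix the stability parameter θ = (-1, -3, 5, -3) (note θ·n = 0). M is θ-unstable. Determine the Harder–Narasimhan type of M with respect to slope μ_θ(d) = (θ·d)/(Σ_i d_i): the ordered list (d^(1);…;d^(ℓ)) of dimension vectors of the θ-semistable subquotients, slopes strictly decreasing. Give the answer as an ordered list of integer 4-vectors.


Via rank(M_{q-1}∘⋯∘M_p): M ≅ I[1,4]^2, I[2,3]^2.
μ_θ-semistable layers: μ^(1)=5; μ^(2)=1; μ^(3)=-2; μ^(4)=-3

((0, 0, 2, 0); (0, 0, 2, 2); (2, 2, 0, 0); (0, 2, 0, 0))


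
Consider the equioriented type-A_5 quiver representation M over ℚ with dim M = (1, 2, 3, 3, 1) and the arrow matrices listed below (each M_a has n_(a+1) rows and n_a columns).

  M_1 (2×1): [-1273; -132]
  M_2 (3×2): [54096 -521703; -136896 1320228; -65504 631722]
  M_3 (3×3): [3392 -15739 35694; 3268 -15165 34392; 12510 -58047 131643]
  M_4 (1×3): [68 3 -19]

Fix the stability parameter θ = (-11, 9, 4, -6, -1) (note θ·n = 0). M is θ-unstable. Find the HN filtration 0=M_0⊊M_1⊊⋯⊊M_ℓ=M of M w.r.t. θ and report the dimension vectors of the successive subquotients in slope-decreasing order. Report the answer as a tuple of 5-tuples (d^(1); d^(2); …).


Interval decomposition of M: I[1,3], I[2,2], I[3,4], I[3,5], I[4,4].
HN type (ℓ=5): μ^(1)=9; μ^(2)=13/2; μ^(3)=-1; μ^(4)=-6; μ^(5)=-11

((0, 1, 0, 0, 0); (0, 1, 1, 0, 0); (0, 0, 2, 2, 1); (0, 0, 0, 1, 0); (1, 0, 0, 0, 0))


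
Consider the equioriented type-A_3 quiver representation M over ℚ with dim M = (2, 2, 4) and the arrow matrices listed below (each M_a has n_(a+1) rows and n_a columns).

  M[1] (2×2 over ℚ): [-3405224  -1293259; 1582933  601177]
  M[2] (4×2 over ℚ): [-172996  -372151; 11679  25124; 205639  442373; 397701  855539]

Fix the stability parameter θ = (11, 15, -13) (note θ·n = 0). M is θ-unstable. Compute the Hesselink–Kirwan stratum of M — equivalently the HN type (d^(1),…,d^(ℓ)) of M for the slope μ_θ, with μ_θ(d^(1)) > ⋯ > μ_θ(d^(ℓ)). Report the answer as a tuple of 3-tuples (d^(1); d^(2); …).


Barcode: M ≅ I[1,3]^2, I[3,3]^2. HN layers by μ_θ (2 steps, strictly decreasing):
  μ^(1)=13/3; μ^(2)=-13

((2, 2, 2); (0, 0, 2))


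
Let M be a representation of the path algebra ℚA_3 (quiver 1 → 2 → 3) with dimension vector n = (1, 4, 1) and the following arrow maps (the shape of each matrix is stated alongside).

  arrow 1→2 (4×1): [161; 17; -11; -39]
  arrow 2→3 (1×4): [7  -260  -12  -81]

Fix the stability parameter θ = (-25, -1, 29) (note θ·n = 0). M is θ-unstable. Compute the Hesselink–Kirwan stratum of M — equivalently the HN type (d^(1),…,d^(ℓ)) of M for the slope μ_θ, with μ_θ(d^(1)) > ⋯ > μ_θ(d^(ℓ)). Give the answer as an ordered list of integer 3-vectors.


Via rank(M_{q-1}∘⋯∘M_p): M ≅ I[1,3], I[2,2]^3.
μ_θ-semistable layers: μ^(1)=29; μ^(2)=-1; μ^(3)=-25

((0, 0, 1); (0, 4, 0); (1, 0, 0))


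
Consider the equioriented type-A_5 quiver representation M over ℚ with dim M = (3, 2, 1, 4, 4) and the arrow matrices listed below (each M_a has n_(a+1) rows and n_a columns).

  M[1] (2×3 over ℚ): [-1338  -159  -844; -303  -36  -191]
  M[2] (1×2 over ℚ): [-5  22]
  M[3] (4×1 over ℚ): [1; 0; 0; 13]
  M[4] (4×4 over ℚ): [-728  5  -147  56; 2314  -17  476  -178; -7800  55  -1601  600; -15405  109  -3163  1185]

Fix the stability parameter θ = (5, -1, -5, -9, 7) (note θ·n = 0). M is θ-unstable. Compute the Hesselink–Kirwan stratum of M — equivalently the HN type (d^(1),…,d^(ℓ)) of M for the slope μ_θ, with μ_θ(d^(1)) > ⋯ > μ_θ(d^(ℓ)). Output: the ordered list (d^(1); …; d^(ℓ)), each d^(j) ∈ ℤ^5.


Barcode: M ≅ I[1,1], I[1,2], I[1,4], I[4,5]^3, I[5,5]. HN layers by μ_θ (5 steps, strictly decreasing):
  μ^(1)=7; μ^(2)=5; μ^(3)=2; μ^(4)=-5/2; μ^(5)=-9

((0, 0, 0, 0, 4); (1, 0, 0, 0, 0); (1, 1, 0, 0, 0); (1, 1, 1, 1, 0); (0, 0, 0, 3, 0))


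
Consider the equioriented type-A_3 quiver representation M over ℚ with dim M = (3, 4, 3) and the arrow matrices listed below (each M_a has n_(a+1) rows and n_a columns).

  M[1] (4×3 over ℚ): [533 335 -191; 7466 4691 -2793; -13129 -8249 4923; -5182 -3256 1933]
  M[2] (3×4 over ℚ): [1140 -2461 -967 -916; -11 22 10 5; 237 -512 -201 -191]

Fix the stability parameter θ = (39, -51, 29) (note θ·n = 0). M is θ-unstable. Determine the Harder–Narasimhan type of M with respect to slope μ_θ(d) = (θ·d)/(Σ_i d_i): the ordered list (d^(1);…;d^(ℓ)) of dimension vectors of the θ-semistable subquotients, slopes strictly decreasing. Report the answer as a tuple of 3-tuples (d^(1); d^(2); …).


Barcode: M ≅ I[1,3]^3, I[2,2]. HN layers by μ_θ (3 steps, strictly decreasing):
  μ^(1)=29; μ^(2)=-6; μ^(3)=-51

((0, 0, 3); (3, 3, 0); (0, 1, 0))


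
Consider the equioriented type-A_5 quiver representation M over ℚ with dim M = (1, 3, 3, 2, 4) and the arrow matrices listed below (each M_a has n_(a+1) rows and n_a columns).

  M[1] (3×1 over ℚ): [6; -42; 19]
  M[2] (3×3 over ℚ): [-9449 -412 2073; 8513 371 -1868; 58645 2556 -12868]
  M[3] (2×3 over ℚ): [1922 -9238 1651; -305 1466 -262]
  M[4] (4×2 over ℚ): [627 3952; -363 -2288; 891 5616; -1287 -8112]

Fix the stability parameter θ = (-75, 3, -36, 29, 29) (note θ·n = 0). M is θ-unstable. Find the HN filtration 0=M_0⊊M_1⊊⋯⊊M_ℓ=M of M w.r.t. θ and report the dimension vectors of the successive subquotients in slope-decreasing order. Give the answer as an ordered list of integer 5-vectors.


Barcode: M ≅ I[1,4], I[2,3], I[2,5], I[5,5]^3. HN layers by μ_θ (3 steps, strictly decreasing):
  μ^(1)=29; μ^(2)=-33/2; μ^(3)=-75

((0, 0, 0, 2, 4); (0, 3, 3, 0, 0); (1, 0, 0, 0, 0))


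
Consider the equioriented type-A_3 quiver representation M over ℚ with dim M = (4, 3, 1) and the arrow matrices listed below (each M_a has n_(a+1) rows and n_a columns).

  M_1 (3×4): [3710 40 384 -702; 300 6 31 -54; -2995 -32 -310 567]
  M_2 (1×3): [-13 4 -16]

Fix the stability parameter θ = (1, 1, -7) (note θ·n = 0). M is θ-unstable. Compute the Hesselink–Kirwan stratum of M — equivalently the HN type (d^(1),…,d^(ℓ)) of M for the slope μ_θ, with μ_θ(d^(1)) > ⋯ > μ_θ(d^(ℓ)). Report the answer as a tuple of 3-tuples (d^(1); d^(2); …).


Interval decomposition of M: I[1,1]^2, I[1,2], I[1,3], I[2,2].
HN type (ℓ=2): μ^(1)=1; μ^(2)=-5/3

((3, 2, 0); (1, 1, 1))


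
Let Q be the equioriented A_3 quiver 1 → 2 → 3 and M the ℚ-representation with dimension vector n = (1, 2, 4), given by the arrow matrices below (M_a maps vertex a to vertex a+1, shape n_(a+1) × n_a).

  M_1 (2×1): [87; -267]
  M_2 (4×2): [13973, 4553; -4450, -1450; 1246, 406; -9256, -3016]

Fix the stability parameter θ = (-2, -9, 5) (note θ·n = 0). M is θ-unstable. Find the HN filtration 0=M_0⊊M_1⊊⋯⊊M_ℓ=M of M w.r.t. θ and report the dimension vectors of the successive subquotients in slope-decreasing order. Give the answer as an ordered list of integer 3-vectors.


Barcode: M ≅ I[1,2], I[2,3], I[3,3]^3. HN layers by μ_θ (3 steps, strictly decreasing):
  μ^(1)=5; μ^(2)=-11/2; μ^(3)=-9

((0, 0, 4); (1, 1, 0); (0, 1, 0))


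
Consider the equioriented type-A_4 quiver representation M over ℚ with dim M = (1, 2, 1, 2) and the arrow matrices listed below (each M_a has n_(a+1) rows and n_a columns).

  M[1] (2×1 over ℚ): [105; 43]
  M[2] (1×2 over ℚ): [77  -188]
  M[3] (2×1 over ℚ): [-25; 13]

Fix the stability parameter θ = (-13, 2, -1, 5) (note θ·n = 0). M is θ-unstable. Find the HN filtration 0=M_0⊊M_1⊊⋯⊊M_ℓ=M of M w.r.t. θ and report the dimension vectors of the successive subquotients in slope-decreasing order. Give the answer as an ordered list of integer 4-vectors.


Via rank(M_{q-1}∘⋯∘M_p): M ≅ I[1,4], I[2,2], I[4,4].
μ_θ-semistable layers: μ^(1)=5; μ^(2)=2; μ^(3)=1/2; μ^(4)=-13

((0, 0, 0, 2); (0, 1, 0, 0); (0, 1, 1, 0); (1, 0, 0, 0))


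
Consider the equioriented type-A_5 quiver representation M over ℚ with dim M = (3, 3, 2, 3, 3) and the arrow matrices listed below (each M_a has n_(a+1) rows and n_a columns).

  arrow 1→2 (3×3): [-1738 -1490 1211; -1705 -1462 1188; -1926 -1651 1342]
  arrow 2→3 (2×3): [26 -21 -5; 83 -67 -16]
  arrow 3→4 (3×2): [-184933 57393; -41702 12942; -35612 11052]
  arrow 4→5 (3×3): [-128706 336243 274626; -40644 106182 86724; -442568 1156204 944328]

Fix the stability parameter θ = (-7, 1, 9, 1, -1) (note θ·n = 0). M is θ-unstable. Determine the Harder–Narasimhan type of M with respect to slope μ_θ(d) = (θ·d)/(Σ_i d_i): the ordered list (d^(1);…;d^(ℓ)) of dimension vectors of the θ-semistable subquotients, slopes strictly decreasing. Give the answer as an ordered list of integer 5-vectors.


Via rank(M_{q-1}∘⋯∘M_p): M ≅ I[1,2], I[1,3], I[1,4], I[4,4], I[4,5], I[5,5]^2.
μ_θ-semistable layers: μ^(1)=9; μ^(2)=5; μ^(3)=1; μ^(4)=0; μ^(5)=-1; μ^(6)=-7

((0, 0, 1, 0, 0); (0, 0, 1, 1, 0); (0, 3, 0, 1, 0); (0, 0, 0, 1, 1); (0, 0, 0, 0, 2); (3, 0, 0, 0, 0))


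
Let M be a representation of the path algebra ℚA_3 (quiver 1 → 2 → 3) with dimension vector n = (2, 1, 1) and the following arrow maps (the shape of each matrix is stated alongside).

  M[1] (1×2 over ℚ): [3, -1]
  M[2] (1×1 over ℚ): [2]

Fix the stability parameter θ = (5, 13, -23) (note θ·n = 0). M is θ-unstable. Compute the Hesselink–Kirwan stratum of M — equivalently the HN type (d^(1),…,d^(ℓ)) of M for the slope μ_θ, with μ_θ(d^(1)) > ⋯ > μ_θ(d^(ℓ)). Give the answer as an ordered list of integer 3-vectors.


Interval decomposition of M: I[1,1], I[1,3].
HN type (ℓ=2): μ^(1)=5; μ^(2)=-5/3

((1, 0, 0); (1, 1, 1))


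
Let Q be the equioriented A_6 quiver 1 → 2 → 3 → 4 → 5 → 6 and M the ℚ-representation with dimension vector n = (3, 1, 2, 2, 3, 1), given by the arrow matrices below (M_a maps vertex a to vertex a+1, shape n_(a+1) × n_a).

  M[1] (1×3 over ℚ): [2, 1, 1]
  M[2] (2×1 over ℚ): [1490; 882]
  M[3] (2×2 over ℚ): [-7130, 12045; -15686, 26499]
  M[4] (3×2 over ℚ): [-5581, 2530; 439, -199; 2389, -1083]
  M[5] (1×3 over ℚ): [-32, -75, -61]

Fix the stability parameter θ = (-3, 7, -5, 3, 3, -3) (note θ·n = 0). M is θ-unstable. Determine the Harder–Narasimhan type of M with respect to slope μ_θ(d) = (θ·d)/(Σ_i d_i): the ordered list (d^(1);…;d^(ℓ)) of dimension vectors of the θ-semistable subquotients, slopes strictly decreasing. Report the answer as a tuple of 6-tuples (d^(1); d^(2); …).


Interval decomposition of M: I[1,1]^2, I[1,6], I[3,3], I[4,5], I[5,5].
HN type (ℓ=4): μ^(1)=3; μ^(2)=1; μ^(3)=-3; μ^(4)=-5

((0, 0, 0, 1, 2, 0); (0, 1, 1, 1, 1, 1); (3, 0, 0, 0, 0, 0); (0, 0, 1, 0, 0, 0))


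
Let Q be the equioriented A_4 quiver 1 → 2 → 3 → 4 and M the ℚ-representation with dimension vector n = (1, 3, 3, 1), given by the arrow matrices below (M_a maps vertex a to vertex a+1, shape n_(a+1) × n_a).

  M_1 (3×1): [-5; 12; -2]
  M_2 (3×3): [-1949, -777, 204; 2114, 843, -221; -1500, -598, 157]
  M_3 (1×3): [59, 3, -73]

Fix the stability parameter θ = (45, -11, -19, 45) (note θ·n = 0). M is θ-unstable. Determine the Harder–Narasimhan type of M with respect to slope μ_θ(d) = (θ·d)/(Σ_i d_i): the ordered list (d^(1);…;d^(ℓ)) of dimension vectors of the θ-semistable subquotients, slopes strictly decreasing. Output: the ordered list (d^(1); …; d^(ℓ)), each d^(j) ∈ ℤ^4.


Barcode: M ≅ I[1,4], I[2,3]^2. HN layers by μ_θ (3 steps, strictly decreasing):
  μ^(1)=45; μ^(2)=5; μ^(3)=-15

((0, 0, 0, 1); (1, 1, 1, 0); (0, 2, 2, 0))


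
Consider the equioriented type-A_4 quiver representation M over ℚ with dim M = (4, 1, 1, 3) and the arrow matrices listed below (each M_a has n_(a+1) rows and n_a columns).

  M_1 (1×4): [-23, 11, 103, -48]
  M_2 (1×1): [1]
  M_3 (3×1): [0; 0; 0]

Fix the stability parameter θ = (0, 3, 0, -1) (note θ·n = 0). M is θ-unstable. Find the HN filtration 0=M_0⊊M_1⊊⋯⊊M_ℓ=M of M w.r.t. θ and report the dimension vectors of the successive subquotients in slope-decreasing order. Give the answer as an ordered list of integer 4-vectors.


Interval decomposition of M: I[1,1]^3, I[1,3], I[4,4]^3.
HN type (ℓ=3): μ^(1)=3/2; μ^(2)=0; μ^(3)=-1

((0, 1, 1, 0); (4, 0, 0, 0); (0, 0, 0, 3))


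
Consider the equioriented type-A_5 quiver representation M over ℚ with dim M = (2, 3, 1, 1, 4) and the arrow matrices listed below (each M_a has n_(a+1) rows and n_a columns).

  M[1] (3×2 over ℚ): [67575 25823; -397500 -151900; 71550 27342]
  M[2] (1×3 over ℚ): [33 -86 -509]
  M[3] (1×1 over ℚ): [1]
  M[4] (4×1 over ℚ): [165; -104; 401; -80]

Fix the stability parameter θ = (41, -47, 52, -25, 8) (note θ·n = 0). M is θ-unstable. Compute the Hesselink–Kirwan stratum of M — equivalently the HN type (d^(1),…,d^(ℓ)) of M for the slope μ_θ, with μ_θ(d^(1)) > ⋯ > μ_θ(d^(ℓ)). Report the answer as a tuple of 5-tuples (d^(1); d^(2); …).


Via rank(M_{q-1}∘⋯∘M_p): M ≅ I[1,1], I[1,5], I[2,2]^2, I[5,5]^3.
μ_θ-semistable layers: μ^(1)=41; μ^(2)=35/3; μ^(3)=8; μ^(4)=-3; μ^(5)=-47

((1, 0, 0, 0, 0); (0, 0, 1, 1, 1); (0, 0, 0, 0, 3); (1, 1, 0, 0, 0); (0, 2, 0, 0, 0))


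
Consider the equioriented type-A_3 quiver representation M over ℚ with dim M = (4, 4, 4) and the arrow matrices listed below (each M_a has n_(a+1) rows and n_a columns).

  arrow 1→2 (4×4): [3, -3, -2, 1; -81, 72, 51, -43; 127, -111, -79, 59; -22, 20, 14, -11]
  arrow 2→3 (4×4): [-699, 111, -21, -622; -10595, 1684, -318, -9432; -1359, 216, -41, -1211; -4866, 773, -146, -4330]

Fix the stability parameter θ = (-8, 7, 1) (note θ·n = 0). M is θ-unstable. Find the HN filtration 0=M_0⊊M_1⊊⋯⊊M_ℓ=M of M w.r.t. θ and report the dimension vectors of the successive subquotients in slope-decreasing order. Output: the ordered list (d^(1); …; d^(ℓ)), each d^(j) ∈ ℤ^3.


Interval decomposition of M: I[1,3]^4.
HN type (ℓ=2): μ^(1)=4; μ^(2)=-8

((0, 4, 4); (4, 0, 0))


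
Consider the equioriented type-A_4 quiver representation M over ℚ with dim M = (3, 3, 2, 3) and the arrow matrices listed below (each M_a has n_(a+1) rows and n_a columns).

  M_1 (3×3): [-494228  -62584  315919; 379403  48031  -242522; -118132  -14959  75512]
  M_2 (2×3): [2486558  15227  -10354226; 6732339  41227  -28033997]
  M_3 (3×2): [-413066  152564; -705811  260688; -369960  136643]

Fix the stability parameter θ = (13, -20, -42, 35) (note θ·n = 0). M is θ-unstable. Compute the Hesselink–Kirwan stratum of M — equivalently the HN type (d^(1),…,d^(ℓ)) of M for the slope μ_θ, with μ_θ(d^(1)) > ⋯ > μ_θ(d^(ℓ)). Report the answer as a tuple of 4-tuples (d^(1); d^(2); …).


Barcode: M ≅ I[1,2], I[1,4]^2, I[4,4]. HN layers by μ_θ (3 steps, strictly decreasing):
  μ^(1)=35; μ^(2)=-7/2; μ^(3)=-49/3

((0, 0, 0, 3); (1, 1, 0, 0); (2, 2, 2, 0))


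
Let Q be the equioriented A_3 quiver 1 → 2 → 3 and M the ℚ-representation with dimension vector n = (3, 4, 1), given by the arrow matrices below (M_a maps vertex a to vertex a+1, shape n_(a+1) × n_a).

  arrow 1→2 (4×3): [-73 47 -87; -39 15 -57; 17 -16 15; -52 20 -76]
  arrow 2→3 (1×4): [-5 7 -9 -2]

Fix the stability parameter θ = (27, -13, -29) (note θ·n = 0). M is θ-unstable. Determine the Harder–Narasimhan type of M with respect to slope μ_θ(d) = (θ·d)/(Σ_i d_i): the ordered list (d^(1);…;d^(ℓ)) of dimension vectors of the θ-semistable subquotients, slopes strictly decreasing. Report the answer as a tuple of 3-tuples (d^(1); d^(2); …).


Via rank(M_{q-1}∘⋯∘M_p): M ≅ I[1,1], I[1,2], I[1,3], I[2,2]^2.
μ_θ-semistable layers: μ^(1)=27; μ^(2)=7; μ^(3)=-5; μ^(4)=-13

((1, 0, 0); (1, 1, 0); (1, 1, 1); (0, 2, 0))


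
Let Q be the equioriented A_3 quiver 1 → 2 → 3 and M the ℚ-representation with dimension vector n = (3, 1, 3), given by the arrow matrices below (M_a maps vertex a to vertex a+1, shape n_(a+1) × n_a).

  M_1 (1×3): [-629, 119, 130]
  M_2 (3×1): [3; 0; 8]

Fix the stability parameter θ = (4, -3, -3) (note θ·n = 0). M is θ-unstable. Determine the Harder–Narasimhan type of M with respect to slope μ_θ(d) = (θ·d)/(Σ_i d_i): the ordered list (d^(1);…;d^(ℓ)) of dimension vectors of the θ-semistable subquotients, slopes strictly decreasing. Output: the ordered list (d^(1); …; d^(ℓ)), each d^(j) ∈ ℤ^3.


Via rank(M_{q-1}∘⋯∘M_p): M ≅ I[1,1]^2, I[1,3], I[3,3]^2.
μ_θ-semistable layers: μ^(1)=4; μ^(2)=-2/3; μ^(3)=-3

((2, 0, 0); (1, 1, 1); (0, 0, 2))


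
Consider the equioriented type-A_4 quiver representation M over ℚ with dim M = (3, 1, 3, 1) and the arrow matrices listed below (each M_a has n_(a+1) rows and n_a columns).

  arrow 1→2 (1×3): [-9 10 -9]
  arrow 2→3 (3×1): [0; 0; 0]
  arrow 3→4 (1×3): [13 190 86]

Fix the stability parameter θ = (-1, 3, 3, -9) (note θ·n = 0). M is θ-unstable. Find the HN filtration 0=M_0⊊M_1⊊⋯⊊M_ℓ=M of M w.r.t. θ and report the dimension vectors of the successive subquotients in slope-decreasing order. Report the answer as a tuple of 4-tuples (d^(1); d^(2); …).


Interval decomposition of M: I[1,1]^2, I[1,2], I[3,3]^2, I[3,4].
HN type (ℓ=3): μ^(1)=3; μ^(2)=-1; μ^(3)=-3

((0, 1, 2, 0); (3, 0, 0, 0); (0, 0, 1, 1))


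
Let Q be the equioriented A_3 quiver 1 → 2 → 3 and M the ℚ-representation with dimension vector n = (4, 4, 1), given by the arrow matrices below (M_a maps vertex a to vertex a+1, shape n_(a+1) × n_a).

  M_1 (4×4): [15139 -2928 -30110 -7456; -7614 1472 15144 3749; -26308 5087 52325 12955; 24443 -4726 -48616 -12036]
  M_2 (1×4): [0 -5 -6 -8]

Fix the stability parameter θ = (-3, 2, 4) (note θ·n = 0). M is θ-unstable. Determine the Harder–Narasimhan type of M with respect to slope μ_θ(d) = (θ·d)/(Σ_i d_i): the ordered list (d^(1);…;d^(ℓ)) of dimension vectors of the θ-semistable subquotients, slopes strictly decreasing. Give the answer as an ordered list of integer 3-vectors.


Via rank(M_{q-1}∘⋯∘M_p): M ≅ I[1,1], I[1,2]^2, I[1,3], I[2,2].
μ_θ-semistable layers: μ^(1)=4; μ^(2)=2; μ^(3)=-3

((0, 0, 1); (0, 4, 0); (4, 0, 0))


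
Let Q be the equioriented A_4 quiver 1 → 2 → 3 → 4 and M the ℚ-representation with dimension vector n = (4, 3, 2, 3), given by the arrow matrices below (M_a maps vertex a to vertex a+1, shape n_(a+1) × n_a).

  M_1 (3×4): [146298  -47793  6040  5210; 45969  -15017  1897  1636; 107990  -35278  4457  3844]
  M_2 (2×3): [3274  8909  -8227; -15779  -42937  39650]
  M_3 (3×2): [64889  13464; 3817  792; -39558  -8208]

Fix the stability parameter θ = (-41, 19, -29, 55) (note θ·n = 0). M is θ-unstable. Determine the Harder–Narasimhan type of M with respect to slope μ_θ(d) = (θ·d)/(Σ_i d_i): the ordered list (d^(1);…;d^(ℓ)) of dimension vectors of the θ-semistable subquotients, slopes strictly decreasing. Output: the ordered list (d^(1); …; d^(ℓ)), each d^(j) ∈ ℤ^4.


Barcode: M ≅ I[1,1], I[1,2], I[1,3], I[1,4], I[4,4]^2. HN layers by μ_θ (4 steps, strictly decreasing):
  μ^(1)=55; μ^(2)=19; μ^(3)=-5; μ^(4)=-41

((0, 0, 0, 3); (0, 1, 0, 0); (0, 2, 2, 0); (4, 0, 0, 0))


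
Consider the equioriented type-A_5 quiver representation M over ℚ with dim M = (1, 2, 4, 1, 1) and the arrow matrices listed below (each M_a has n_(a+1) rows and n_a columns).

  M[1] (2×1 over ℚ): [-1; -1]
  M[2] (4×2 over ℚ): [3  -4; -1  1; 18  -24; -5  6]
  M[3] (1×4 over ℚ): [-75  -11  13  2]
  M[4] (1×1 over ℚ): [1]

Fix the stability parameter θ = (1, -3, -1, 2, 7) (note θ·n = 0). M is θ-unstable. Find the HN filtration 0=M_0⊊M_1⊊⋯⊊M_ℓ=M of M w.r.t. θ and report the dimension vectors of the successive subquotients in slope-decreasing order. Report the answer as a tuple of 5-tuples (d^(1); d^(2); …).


Barcode: M ≅ I[1,5], I[2,3], I[3,3]^2. HN layers by μ_θ (4 steps, strictly decreasing):
  μ^(1)=7; μ^(2)=2; μ^(3)=-1; μ^(4)=-3

((0, 0, 0, 0, 1); (0, 0, 0, 1, 0); (1, 1, 4, 0, 0); (0, 1, 0, 0, 0))


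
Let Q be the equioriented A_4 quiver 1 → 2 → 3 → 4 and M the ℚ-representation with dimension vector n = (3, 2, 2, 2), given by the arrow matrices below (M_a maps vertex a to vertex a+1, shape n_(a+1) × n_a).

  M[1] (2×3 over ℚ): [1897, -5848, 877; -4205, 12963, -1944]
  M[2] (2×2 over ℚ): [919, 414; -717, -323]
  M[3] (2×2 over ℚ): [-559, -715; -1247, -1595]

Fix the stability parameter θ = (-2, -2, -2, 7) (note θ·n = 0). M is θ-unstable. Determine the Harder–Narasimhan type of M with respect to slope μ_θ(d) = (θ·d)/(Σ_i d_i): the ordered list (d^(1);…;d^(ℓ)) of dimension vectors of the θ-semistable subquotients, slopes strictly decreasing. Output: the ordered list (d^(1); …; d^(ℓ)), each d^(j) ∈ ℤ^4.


Barcode: M ≅ I[1,1], I[1,3], I[1,4], I[4,4]. HN layers by μ_θ (2 steps, strictly decreasing):
  μ^(1)=7; μ^(2)=-2

((0, 0, 0, 2); (3, 2, 2, 0))


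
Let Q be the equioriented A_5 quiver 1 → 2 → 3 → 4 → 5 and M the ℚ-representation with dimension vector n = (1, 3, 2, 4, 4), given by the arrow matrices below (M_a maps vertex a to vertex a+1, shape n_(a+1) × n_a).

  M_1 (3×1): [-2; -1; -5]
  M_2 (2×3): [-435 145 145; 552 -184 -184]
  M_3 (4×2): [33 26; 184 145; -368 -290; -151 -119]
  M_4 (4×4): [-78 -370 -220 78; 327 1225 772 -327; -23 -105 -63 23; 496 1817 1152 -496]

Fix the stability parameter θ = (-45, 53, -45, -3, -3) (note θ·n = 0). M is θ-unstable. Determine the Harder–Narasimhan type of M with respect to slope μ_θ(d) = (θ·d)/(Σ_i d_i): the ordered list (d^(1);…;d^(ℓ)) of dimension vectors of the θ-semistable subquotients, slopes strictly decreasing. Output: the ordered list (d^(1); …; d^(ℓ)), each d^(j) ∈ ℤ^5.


Barcode: M ≅ I[1,2], I[2,2], I[2,4], I[3,5], I[4,5]^2, I[5,5]. HN layers by μ_θ (4 steps, strictly decreasing):
  μ^(1)=53; μ^(2)=5/3; μ^(3)=-3; μ^(4)=-45

((0, 2, 0, 0, 0); (0, 1, 1, 1, 0); (0, 0, 0, 3, 4); (1, 0, 1, 0, 0))


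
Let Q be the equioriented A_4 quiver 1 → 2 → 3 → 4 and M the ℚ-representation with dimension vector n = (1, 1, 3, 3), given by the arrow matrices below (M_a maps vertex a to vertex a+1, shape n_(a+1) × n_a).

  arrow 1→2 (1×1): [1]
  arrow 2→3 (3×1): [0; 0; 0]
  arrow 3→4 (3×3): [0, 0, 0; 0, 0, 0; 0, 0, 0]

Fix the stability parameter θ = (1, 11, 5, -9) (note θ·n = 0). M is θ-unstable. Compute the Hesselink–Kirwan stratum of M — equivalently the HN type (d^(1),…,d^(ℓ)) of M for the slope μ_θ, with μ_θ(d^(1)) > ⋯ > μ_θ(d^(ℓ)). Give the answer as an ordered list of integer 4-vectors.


Interval decomposition of M: I[1,2], I[3,3]^3, I[4,4]^3.
HN type (ℓ=4): μ^(1)=11; μ^(2)=5; μ^(3)=1; μ^(4)=-9

((0, 1, 0, 0); (0, 0, 3, 0); (1, 0, 0, 0); (0, 0, 0, 3))


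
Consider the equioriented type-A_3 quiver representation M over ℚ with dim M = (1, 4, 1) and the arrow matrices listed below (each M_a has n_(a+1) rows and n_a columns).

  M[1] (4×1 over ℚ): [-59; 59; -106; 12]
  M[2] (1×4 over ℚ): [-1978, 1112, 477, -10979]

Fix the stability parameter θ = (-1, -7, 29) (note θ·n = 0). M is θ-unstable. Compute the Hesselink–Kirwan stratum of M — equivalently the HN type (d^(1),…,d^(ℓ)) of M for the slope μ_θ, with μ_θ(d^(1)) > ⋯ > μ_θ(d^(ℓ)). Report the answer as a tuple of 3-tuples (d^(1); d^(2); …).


Interval decomposition of M: I[1,2], I[2,2]^2, I[2,3].
HN type (ℓ=3): μ^(1)=29; μ^(2)=-4; μ^(3)=-7

((0, 0, 1); (1, 1, 0); (0, 3, 0))


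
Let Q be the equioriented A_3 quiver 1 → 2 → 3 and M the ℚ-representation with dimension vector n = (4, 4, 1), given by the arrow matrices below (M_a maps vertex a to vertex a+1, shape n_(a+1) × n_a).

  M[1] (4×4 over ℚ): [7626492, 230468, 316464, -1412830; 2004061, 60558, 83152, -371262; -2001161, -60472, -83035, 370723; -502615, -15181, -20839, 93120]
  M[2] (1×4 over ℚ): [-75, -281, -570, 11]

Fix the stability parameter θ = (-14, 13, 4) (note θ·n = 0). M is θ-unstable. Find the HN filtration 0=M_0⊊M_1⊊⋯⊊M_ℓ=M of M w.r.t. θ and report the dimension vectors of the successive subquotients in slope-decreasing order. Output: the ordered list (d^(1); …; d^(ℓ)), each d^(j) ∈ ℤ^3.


Barcode: M ≅ I[1,2]^3, I[1,3]. HN layers by μ_θ (3 steps, strictly decreasing):
  μ^(1)=13; μ^(2)=17/2; μ^(3)=-14

((0, 3, 0); (0, 1, 1); (4, 0, 0))


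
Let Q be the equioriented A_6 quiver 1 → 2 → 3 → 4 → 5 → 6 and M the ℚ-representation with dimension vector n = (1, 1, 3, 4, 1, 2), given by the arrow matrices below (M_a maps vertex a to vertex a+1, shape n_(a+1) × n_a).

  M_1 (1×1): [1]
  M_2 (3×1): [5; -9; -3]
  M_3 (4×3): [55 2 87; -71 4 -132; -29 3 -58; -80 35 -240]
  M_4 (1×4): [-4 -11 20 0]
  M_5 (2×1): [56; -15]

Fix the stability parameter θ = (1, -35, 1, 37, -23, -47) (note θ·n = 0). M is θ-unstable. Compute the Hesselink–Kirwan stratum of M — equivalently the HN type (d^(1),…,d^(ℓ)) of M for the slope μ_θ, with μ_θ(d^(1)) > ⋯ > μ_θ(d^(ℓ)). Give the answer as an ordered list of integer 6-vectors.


Interval decomposition of M: I[1,6], I[3,4]^2, I[4,4], I[6,6].
HN type (ℓ=5): μ^(1)=37; μ^(2)=1; μ^(3)=-8; μ^(4)=-17; μ^(5)=-47

((0, 0, 0, 3, 0, 0); (0, 0, 2, 0, 0, 0); (0, 0, 1, 1, 1, 1); (1, 1, 0, 0, 0, 0); (0, 0, 0, 0, 0, 1))


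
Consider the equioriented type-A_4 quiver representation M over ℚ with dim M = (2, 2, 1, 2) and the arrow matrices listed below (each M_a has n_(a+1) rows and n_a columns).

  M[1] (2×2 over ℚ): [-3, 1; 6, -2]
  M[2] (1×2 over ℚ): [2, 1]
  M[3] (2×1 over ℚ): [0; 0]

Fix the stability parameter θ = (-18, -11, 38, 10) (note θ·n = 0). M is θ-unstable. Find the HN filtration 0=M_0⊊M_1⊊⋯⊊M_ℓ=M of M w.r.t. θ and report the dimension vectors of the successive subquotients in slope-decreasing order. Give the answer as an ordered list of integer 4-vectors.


Barcode: M ≅ I[1,1], I[1,2], I[2,3], I[4,4]^2. HN layers by μ_θ (4 steps, strictly decreasing):
  μ^(1)=38; μ^(2)=10; μ^(3)=-11; μ^(4)=-18

((0, 0, 1, 0); (0, 0, 0, 2); (0, 2, 0, 0); (2, 0, 0, 0))


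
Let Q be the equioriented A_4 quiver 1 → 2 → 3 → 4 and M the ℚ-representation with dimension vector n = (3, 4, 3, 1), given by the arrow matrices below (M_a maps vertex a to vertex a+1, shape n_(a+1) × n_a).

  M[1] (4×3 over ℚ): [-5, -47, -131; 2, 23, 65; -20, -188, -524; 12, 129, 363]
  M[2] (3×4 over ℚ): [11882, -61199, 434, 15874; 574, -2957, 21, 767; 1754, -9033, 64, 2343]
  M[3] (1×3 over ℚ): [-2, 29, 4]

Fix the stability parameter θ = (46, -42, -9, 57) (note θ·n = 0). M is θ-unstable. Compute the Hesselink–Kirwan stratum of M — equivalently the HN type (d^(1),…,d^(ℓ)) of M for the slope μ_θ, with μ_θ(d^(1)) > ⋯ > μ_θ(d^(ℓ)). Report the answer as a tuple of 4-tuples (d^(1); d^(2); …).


Via rank(M_{q-1}∘⋯∘M_p): M ≅ I[1,1], I[1,2], I[1,3], I[2,3], I[2,4].
μ_θ-semistable layers: μ^(1)=57; μ^(2)=46; μ^(3)=2; μ^(4)=-5/3; μ^(5)=-9; μ^(6)=-42

((0, 0, 0, 1); (1, 0, 0, 0); (1, 1, 0, 0); (1, 1, 1, 0); (0, 0, 2, 0); (0, 2, 0, 0))


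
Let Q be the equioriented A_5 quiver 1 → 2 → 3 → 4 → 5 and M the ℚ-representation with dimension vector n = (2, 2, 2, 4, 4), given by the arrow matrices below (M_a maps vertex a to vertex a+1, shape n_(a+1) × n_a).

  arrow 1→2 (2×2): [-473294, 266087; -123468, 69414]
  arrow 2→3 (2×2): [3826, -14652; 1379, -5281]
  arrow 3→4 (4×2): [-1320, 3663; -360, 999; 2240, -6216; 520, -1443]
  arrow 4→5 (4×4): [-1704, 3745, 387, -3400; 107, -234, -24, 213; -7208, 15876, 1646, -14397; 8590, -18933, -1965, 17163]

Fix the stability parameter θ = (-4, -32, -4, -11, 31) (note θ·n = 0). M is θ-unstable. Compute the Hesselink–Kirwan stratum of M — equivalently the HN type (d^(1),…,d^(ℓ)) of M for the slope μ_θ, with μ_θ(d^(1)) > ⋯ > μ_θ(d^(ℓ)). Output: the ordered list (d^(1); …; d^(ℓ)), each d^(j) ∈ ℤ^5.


Interval decomposition of M: I[1,1], I[1,5], I[2,3], I[4,4], I[4,5]^2, I[5,5].
HN type (ℓ=6): μ^(1)=31; μ^(2)=-4; μ^(3)=-15/2; μ^(4)=-11; μ^(5)=-18; μ^(6)=-32

((0, 0, 0, 0, 4); (1, 0, 1, 0, 0); (0, 0, 1, 1, 0); (0, 0, 0, 3, 0); (1, 1, 0, 0, 0); (0, 1, 0, 0, 0))


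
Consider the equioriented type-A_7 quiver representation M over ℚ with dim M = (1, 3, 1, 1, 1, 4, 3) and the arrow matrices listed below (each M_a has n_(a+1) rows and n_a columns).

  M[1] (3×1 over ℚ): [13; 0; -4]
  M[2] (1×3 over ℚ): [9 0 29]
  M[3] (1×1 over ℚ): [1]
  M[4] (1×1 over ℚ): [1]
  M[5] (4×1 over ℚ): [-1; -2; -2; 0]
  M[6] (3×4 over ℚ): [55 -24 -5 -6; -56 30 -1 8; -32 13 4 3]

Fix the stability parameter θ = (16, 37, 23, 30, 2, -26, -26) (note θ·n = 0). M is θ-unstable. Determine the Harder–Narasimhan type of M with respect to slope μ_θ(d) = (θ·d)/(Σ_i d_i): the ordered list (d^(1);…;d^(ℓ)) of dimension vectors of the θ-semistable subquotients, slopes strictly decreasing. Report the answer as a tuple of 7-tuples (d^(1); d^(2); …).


Interval decomposition of M: I[1,7], I[2,2]^2, I[6,6], I[6,7]^2.
HN type (ℓ=3): μ^(1)=37; μ^(2)=8; μ^(3)=-26

((0, 2, 0, 0, 0, 0, 0); (1, 1, 1, 1, 1, 1, 1); (0, 0, 0, 0, 0, 3, 2))


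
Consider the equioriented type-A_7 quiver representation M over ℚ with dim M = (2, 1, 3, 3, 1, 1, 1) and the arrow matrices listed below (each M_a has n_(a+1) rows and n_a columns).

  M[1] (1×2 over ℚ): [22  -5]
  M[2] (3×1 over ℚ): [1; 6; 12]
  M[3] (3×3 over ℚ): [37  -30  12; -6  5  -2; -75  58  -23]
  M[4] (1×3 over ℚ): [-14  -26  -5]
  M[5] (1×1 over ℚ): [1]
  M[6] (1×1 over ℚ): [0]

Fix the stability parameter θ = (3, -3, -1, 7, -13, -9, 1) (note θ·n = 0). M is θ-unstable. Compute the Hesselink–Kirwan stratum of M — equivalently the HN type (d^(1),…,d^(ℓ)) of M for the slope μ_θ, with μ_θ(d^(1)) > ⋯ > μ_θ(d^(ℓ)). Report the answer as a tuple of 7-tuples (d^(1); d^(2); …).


Interval decomposition of M: I[1,1], I[1,6], I[3,4]^2, I[7,7].
HN type (ℓ=5): μ^(1)=7; μ^(2)=3; μ^(3)=1; μ^(4)=-1; μ^(5)=-8/3

((0, 0, 0, 2, 0, 0, 0); (1, 0, 0, 0, 0, 0, 0); (0, 0, 0, 0, 0, 0, 1); (0, 0, 2, 0, 0, 0, 0); (1, 1, 1, 1, 1, 1, 0))


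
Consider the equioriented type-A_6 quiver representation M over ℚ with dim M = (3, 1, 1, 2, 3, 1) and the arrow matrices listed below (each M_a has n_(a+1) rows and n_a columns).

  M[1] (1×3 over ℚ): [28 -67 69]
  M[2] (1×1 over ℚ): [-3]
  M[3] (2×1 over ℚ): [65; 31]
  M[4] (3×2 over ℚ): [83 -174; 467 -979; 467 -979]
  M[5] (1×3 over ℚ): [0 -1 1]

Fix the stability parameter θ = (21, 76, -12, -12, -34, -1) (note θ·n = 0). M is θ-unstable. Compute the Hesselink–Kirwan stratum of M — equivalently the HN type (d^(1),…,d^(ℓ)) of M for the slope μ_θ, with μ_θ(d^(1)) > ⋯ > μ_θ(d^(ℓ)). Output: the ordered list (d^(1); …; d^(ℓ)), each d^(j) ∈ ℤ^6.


Barcode: M ≅ I[1,1]^2, I[1,5], I[4,5], I[5,6]. HN layers by μ_θ (5 steps, strictly decreasing):
  μ^(1)=21; μ^(2)=39/5; μ^(3)=-1; μ^(4)=-23; μ^(5)=-34

((2, 0, 0, 0, 0, 0); (1, 1, 1, 1, 1, 0); (0, 0, 0, 0, 0, 1); (0, 0, 0, 1, 1, 0); (0, 0, 0, 0, 1, 0))


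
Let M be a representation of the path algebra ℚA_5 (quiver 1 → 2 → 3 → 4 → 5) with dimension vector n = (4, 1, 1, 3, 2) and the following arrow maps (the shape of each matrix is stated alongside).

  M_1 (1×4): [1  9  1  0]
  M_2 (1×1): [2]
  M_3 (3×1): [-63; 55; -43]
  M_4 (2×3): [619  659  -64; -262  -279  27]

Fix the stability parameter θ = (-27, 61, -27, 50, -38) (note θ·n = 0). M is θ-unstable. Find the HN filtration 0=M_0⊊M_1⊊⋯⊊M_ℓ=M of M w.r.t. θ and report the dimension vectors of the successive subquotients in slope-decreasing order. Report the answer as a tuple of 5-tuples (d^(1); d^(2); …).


Via rank(M_{q-1}∘⋯∘M_p): M ≅ I[1,1]^3, I[1,4], I[4,5]^2.
μ_θ-semistable layers: μ^(1)=50; μ^(2)=17; μ^(3)=6; μ^(4)=-27

((0, 0, 0, 1, 0); (0, 1, 1, 0, 0); (0, 0, 0, 2, 2); (4, 0, 0, 0, 0))


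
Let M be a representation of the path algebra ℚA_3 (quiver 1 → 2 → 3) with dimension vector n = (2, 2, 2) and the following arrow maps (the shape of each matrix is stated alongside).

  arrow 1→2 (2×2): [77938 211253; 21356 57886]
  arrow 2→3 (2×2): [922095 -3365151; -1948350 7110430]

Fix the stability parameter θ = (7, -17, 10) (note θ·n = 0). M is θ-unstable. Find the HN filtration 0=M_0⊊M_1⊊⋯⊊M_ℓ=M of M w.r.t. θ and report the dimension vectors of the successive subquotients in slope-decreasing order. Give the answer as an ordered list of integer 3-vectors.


Barcode: M ≅ I[1,1], I[1,3], I[2,2], I[3,3]. HN layers by μ_θ (4 steps, strictly decreasing):
  μ^(1)=10; μ^(2)=7; μ^(3)=-5; μ^(4)=-17

((0, 0, 2); (1, 0, 0); (1, 1, 0); (0, 1, 0))


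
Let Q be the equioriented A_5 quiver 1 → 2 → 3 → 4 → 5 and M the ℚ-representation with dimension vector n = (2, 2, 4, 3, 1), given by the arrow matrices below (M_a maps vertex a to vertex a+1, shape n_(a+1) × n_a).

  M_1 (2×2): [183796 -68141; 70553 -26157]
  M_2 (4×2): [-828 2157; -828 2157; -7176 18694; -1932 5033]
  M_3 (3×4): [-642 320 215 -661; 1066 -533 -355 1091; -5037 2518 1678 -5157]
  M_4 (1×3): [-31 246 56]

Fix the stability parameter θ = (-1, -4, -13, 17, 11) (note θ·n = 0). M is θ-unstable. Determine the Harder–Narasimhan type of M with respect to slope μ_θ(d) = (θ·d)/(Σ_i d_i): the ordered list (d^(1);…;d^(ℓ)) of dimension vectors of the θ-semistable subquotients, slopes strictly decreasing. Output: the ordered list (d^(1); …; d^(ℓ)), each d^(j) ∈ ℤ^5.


Interval decomposition of M: I[1,2], I[1,5], I[3,3], I[3,4]^2.
HN type (ℓ=5): μ^(1)=17; μ^(2)=14; μ^(3)=-5/2; μ^(4)=-6; μ^(5)=-13

((0, 0, 0, 2, 0); (0, 0, 0, 1, 1); (1, 1, 0, 0, 0); (1, 1, 1, 0, 0); (0, 0, 3, 0, 0))


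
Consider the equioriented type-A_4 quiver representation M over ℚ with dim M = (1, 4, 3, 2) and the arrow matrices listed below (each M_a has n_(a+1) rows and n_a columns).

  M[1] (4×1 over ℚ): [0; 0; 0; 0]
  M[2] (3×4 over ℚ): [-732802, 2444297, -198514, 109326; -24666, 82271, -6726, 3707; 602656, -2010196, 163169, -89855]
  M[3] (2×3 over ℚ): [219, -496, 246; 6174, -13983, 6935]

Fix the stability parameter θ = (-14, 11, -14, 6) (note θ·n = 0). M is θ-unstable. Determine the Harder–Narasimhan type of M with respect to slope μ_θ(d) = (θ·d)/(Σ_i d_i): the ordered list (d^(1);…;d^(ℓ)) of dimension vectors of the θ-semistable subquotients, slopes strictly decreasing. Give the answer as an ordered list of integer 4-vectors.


Barcode: M ≅ I[1,1], I[2,2], I[2,3], I[2,4]^2. HN layers by μ_θ (4 steps, strictly decreasing):
  μ^(1)=11; μ^(2)=6; μ^(3)=-3/2; μ^(4)=-14

((0, 1, 0, 0); (0, 0, 0, 2); (0, 3, 3, 0); (1, 0, 0, 0))


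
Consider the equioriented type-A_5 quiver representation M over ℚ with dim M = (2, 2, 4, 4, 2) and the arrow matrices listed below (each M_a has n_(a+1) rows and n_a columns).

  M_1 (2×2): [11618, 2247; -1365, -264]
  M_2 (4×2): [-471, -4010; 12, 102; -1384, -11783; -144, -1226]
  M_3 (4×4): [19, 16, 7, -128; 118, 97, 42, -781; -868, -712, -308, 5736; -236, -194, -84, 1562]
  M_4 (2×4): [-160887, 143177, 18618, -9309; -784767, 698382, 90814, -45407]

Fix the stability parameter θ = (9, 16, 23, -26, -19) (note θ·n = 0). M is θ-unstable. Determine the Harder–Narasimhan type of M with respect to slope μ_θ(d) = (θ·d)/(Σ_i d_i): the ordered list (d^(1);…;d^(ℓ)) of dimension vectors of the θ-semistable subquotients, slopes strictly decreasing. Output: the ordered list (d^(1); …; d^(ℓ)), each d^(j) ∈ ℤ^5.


Barcode: M ≅ I[1,3], I[1,5], I[3,3], I[3,5], I[4,4]^2. HN layers by μ_θ (6 steps, strictly decreasing):
  μ^(1)=23; μ^(2)=16; μ^(3)=9; μ^(4)=3/5; μ^(5)=-22/3; μ^(6)=-26

((0, 0, 2, 0, 0); (0, 1, 0, 0, 0); (1, 0, 0, 0, 0); (1, 1, 1, 1, 1); (0, 0, 1, 1, 1); (0, 0, 0, 2, 0))


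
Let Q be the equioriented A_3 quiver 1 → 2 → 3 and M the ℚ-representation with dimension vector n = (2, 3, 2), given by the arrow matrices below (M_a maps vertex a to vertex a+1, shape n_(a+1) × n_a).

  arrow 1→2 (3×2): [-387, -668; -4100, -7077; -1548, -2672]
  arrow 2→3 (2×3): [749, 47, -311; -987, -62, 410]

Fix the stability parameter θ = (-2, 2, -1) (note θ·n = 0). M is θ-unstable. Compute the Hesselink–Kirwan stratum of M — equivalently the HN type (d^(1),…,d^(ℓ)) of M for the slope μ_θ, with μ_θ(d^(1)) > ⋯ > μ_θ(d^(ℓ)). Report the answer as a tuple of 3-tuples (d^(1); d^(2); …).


Interval decomposition of M: I[1,3]^2, I[2,2].
HN type (ℓ=3): μ^(1)=2; μ^(2)=1/2; μ^(3)=-2

((0, 1, 0); (0, 2, 2); (2, 0, 0))


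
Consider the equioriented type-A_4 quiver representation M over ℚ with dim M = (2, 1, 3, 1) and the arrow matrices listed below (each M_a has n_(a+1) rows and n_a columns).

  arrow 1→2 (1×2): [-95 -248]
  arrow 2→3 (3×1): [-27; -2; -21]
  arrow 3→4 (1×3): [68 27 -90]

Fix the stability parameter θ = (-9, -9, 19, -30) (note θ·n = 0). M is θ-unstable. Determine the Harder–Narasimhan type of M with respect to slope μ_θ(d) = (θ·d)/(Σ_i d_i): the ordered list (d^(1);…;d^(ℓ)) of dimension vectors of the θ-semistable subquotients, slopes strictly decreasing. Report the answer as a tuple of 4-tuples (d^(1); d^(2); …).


Barcode: M ≅ I[1,1], I[1,3], I[3,3], I[3,4]. HN layers by μ_θ (3 steps, strictly decreasing):
  μ^(1)=19; μ^(2)=-11/2; μ^(3)=-9

((0, 0, 2, 0); (0, 0, 1, 1); (2, 1, 0, 0))


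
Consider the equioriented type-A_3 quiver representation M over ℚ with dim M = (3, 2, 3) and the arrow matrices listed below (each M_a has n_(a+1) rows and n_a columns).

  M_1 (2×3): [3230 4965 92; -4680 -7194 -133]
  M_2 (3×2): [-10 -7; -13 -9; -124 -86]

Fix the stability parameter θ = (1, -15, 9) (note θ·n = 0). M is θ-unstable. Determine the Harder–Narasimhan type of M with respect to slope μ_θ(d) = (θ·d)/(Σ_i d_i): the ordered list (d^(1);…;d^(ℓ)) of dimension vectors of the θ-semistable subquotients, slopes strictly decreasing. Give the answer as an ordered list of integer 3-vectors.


Interval decomposition of M: I[1,1], I[1,3]^2, I[3,3].
HN type (ℓ=3): μ^(1)=9; μ^(2)=1; μ^(3)=-7

((0, 0, 3); (1, 0, 0); (2, 2, 0))


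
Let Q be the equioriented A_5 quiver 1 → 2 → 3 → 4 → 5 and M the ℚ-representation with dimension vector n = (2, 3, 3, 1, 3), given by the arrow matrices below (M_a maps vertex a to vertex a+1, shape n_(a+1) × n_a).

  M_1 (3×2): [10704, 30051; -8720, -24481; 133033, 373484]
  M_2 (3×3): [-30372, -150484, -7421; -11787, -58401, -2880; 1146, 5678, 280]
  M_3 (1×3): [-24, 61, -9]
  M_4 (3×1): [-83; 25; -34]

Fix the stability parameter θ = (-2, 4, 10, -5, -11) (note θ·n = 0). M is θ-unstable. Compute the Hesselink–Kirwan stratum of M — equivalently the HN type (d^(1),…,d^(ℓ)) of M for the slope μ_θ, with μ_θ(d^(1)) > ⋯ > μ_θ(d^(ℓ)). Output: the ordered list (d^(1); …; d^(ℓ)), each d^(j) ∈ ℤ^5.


Via rank(M_{q-1}∘⋯∘M_p): M ≅ I[1,2], I[1,3], I[2,5], I[3,3], I[5,5]^2.
μ_θ-semistable layers: μ^(1)=10; μ^(2)=4; μ^(3)=-1/2; μ^(4)=-2; μ^(5)=-11

((0, 0, 2, 0, 0); (0, 2, 0, 0, 0); (0, 1, 1, 1, 1); (2, 0, 0, 0, 0); (0, 0, 0, 0, 2))


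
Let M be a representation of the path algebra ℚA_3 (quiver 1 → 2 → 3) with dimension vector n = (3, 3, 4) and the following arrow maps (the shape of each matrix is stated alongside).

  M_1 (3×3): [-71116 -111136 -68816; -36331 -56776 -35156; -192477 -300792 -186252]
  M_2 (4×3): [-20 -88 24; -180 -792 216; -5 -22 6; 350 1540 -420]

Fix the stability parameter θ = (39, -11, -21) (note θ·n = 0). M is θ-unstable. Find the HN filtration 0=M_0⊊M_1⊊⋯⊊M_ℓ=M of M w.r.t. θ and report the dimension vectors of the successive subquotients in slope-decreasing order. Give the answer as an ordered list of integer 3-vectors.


Interval decomposition of M: I[1,1]^2, I[1,2], I[2,2], I[2,3], I[3,3]^3.
HN type (ℓ=5): μ^(1)=39; μ^(2)=14; μ^(3)=-11; μ^(4)=-16; μ^(5)=-21

((2, 0, 0); (1, 1, 0); (0, 1, 0); (0, 1, 1); (0, 0, 3))
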